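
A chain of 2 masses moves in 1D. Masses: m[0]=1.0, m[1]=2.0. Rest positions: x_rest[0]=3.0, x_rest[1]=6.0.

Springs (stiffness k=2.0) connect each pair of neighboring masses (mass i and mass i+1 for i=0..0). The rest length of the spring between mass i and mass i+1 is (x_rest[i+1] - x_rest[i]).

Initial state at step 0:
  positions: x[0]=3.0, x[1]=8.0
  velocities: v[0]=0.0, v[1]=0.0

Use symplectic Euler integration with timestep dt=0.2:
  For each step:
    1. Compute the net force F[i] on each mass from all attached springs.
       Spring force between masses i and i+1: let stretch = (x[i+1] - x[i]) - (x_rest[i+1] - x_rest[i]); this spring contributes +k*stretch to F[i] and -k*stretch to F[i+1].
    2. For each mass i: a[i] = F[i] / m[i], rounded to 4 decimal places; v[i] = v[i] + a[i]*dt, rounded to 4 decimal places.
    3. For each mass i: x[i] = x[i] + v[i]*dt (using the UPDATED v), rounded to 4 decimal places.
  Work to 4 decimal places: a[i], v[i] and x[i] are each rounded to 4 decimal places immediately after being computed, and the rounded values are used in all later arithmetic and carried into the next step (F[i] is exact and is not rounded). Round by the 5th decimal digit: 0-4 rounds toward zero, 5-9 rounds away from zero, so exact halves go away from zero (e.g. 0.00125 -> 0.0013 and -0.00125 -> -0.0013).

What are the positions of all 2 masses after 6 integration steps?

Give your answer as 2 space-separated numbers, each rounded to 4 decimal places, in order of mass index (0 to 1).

Answer: 5.1974 6.9012

Derivation:
Step 0: x=[3.0000 8.0000] v=[0.0000 0.0000]
Step 1: x=[3.1600 7.9200] v=[0.8000 -0.4000]
Step 2: x=[3.4608 7.7696] v=[1.5040 -0.7520]
Step 3: x=[3.8663 7.5668] v=[2.0275 -1.0138]
Step 4: x=[4.3278 7.3360] v=[2.3077 -1.1539]
Step 5: x=[4.7900 7.1049] v=[2.3110 -1.1555]
Step 6: x=[5.1974 6.9012] v=[2.0370 -1.0185]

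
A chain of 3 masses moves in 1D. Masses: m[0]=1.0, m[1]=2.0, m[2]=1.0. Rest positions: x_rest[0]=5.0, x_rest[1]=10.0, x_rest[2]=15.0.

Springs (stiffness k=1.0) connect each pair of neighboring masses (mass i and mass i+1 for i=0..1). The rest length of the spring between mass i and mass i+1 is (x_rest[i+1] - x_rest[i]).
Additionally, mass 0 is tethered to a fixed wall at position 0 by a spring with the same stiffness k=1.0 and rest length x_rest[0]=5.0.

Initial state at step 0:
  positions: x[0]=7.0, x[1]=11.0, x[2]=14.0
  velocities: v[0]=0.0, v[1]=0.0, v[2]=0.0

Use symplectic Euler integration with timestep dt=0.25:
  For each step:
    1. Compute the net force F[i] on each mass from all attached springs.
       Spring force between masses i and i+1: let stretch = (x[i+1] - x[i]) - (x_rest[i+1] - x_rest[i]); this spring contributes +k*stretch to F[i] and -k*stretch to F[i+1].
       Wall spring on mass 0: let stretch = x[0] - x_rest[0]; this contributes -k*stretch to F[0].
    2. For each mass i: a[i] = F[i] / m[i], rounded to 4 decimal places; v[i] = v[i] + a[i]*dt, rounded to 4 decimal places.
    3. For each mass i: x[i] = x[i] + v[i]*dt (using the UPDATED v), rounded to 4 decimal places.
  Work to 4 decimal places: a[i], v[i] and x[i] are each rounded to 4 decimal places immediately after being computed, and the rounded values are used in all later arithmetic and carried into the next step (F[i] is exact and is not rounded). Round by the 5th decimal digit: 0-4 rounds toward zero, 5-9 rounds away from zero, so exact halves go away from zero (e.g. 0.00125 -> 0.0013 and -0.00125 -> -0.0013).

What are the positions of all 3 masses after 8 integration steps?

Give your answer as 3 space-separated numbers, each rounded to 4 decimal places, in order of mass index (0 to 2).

Answer: 3.6847 10.0052 16.7227

Derivation:
Step 0: x=[7.0000 11.0000 14.0000] v=[0.0000 0.0000 0.0000]
Step 1: x=[6.8125 10.9688 14.1250] v=[-0.7500 -0.1250 0.5000]
Step 2: x=[6.4590 10.9063 14.3653] v=[-1.4141 -0.2500 0.9610]
Step 3: x=[5.9798 10.8129 14.7019] v=[-1.9170 -0.3736 1.3463]
Step 4: x=[5.4289 10.6900 15.1079] v=[-2.2037 -0.4916 1.6241]
Step 5: x=[4.8675 10.5408 15.5503] v=[-2.2457 -0.5970 1.7696]
Step 6: x=[4.3564 10.3708 15.9921] v=[-2.0443 -0.6800 1.7672]
Step 7: x=[3.9490 10.1885 16.3951] v=[-1.6298 -0.7292 1.6119]
Step 8: x=[3.6847 10.0052 16.7227] v=[-1.0572 -0.7333 1.3103]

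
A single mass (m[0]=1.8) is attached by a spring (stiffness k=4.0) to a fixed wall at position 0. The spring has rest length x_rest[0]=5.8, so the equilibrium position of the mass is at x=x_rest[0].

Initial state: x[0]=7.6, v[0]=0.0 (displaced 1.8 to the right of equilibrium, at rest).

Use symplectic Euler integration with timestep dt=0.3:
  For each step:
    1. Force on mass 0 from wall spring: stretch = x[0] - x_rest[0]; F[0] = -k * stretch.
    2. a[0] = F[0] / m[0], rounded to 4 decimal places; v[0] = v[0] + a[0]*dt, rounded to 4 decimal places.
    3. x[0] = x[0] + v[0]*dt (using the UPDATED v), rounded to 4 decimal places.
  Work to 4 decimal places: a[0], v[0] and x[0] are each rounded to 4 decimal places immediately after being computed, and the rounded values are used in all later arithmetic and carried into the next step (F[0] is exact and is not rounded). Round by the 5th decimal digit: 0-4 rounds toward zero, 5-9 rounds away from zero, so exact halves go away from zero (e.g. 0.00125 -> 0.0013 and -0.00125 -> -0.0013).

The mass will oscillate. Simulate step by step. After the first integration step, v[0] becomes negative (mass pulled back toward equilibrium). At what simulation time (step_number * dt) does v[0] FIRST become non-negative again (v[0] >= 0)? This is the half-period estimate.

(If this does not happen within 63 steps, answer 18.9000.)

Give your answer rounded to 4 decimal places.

Step 0: x=[7.6000] v=[0.0000]
Step 1: x=[7.2400] v=[-1.2000]
Step 2: x=[6.5920] v=[-2.1600]
Step 3: x=[5.7856] v=[-2.6880]
Step 4: x=[4.9821] v=[-2.6784]
Step 5: x=[4.3422] v=[-2.1331]
Step 6: x=[3.9938] v=[-1.1612]
Step 7: x=[4.0067] v=[0.0429]
First v>=0 after going negative at step 7, time=2.1000

Answer: 2.1000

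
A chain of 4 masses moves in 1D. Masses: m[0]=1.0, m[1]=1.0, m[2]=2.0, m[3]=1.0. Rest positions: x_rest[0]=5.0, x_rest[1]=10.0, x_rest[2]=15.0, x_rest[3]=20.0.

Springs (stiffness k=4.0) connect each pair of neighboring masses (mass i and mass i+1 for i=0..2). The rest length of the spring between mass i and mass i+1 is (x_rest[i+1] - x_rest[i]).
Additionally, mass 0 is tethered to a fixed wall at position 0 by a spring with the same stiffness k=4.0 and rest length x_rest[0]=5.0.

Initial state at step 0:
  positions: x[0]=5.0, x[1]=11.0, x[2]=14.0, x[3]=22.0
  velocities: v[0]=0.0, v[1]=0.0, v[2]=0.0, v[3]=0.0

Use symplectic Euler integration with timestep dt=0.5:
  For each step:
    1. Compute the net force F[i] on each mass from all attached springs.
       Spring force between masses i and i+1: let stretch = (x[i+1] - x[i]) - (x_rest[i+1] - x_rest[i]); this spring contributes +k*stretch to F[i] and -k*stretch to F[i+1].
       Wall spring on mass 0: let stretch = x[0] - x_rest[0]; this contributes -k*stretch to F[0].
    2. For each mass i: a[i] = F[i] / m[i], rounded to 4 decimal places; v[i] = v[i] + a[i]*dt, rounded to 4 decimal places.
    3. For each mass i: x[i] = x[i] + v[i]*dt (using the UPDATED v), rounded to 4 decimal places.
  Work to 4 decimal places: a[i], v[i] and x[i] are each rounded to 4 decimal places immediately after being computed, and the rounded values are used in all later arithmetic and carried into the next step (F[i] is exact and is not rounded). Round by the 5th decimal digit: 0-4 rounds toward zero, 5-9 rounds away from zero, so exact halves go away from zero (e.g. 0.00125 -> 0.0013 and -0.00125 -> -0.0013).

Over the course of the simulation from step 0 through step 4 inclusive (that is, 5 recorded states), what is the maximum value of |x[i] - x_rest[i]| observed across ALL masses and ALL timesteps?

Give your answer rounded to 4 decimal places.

Step 0: x=[5.0000 11.0000 14.0000 22.0000] v=[0.0000 0.0000 0.0000 0.0000]
Step 1: x=[6.0000 8.0000 16.5000 19.0000] v=[2.0000 -6.0000 5.0000 -6.0000]
Step 2: x=[3.0000 11.5000 16.0000 18.5000] v=[-6.0000 7.0000 -1.0000 -1.0000]
Step 3: x=[5.5000 11.0000 14.5000 20.5000] v=[5.0000 -1.0000 -3.0000 4.0000]
Step 4: x=[8.0000 8.5000 14.2500 21.5000] v=[5.0000 -5.0000 -0.5000 2.0000]
Max displacement = 3.0000

Answer: 3.0000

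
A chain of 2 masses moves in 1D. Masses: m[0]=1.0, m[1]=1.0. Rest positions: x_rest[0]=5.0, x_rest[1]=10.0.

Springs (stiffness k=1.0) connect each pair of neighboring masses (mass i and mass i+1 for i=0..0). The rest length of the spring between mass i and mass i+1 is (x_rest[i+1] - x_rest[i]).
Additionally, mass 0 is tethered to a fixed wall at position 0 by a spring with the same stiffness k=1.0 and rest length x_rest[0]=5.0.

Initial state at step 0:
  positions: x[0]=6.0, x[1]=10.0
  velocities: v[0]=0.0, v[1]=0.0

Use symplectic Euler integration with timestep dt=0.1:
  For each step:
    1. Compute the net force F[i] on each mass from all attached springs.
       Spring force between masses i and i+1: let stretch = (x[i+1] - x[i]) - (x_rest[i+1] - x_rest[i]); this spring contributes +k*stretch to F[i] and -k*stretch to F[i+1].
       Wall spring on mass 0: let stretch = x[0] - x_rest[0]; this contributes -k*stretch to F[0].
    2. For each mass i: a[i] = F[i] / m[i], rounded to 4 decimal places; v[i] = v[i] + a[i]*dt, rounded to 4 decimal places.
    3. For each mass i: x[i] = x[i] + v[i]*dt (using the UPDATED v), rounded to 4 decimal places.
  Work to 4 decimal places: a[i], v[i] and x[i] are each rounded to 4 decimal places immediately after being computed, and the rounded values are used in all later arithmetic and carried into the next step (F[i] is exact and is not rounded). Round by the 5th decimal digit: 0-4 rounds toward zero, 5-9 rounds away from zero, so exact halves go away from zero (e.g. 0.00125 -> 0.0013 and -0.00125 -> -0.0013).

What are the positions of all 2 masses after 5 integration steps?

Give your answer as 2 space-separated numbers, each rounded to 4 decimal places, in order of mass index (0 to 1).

Answer: 5.7171 10.1398

Derivation:
Step 0: x=[6.0000 10.0000] v=[0.0000 0.0000]
Step 1: x=[5.9800 10.0100] v=[-0.2000 0.1000]
Step 2: x=[5.9405 10.0297] v=[-0.3950 0.1970]
Step 3: x=[5.8825 10.0585] v=[-0.5801 0.2881]
Step 4: x=[5.8074 10.0956] v=[-0.7508 0.3705]
Step 5: x=[5.7171 10.1398] v=[-0.9027 0.4417]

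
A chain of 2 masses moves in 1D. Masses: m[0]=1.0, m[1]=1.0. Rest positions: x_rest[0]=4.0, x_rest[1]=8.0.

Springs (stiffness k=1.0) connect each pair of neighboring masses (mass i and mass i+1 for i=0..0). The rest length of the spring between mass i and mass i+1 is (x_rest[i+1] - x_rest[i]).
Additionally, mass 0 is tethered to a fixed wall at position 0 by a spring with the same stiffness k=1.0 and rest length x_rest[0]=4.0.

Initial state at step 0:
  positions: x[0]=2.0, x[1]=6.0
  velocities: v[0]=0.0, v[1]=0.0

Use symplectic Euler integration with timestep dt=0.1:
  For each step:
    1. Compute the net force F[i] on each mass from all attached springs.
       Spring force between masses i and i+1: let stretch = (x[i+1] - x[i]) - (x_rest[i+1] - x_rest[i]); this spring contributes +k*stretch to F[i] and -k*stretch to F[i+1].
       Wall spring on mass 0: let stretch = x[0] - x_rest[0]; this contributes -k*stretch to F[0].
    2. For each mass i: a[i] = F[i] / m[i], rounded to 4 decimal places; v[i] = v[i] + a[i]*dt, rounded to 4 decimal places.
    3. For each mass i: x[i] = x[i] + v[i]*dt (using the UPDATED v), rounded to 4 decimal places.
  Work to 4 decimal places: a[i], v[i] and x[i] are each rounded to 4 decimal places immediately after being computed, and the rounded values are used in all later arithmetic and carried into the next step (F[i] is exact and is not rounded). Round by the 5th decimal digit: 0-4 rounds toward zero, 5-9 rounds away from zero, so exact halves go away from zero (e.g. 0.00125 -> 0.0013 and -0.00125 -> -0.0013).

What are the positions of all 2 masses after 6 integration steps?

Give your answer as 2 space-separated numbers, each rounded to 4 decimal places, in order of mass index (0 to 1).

Answer: 2.3929 6.0136

Derivation:
Step 0: x=[2.0000 6.0000] v=[0.0000 0.0000]
Step 1: x=[2.0200 6.0000] v=[0.2000 0.0000]
Step 2: x=[2.0596 6.0002] v=[0.3960 0.0020]
Step 3: x=[2.1180 6.0010] v=[0.5841 0.0079]
Step 4: x=[2.1941 6.0030] v=[0.7606 0.0196]
Step 5: x=[2.2863 6.0069] v=[0.9221 0.0387]
Step 6: x=[2.3929 6.0136] v=[1.0655 0.0666]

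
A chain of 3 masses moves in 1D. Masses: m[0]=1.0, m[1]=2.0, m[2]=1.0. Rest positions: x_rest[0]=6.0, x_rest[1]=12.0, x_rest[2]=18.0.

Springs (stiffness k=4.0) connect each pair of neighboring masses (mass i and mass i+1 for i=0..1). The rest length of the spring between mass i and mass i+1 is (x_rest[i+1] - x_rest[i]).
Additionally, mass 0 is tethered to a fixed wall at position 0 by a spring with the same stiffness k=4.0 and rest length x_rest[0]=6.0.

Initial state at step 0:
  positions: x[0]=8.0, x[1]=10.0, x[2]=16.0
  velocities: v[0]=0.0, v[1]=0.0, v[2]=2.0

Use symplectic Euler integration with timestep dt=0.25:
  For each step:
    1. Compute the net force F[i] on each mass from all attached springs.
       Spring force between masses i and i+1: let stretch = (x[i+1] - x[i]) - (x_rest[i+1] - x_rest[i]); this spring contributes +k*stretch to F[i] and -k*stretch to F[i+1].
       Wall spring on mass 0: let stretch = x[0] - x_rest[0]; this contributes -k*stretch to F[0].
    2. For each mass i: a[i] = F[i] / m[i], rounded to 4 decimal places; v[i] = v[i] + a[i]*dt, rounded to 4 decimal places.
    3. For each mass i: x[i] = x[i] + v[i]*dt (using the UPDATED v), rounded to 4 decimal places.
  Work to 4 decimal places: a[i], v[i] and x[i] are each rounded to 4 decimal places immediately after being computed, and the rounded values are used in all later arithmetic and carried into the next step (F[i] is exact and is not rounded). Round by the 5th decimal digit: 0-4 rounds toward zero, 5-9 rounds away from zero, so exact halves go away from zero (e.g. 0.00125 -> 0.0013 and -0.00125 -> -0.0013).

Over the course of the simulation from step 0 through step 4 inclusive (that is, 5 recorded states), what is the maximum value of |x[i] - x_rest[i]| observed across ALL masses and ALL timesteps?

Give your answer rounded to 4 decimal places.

Answer: 3.1250

Derivation:
Step 0: x=[8.0000 10.0000 16.0000] v=[0.0000 0.0000 2.0000]
Step 1: x=[6.5000 10.5000 16.5000] v=[-6.0000 2.0000 2.0000]
Step 2: x=[4.3750 11.2500 17.0000] v=[-8.5000 3.0000 2.0000]
Step 3: x=[2.8750 11.8594 17.5625] v=[-6.0000 2.4375 2.2500]
Step 4: x=[2.9024 12.0586 18.1992] v=[0.1094 0.7969 2.5469]
Max displacement = 3.1250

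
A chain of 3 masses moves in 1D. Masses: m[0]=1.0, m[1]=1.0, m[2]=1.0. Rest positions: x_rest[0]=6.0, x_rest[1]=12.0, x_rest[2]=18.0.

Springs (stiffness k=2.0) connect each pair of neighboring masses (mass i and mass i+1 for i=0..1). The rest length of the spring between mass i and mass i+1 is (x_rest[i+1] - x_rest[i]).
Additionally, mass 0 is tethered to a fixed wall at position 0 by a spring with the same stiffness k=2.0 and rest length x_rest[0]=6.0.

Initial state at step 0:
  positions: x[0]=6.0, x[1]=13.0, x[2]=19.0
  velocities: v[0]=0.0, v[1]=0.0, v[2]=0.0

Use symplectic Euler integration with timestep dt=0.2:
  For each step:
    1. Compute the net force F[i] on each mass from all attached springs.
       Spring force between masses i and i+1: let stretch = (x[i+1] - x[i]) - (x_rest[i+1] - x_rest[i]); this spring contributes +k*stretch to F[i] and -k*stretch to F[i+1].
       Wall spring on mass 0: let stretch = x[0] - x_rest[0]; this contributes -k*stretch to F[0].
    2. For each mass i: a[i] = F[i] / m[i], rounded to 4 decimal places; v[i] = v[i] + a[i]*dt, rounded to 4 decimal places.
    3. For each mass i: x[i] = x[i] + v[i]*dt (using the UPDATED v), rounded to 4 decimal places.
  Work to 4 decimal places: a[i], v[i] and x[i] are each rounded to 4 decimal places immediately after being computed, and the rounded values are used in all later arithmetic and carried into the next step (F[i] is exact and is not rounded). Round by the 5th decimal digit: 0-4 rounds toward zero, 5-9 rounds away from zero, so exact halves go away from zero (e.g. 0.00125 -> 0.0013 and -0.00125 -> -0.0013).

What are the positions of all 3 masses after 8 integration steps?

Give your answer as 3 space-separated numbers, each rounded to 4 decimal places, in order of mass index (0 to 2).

Step 0: x=[6.0000 13.0000 19.0000] v=[0.0000 0.0000 0.0000]
Step 1: x=[6.0800 12.9200 19.0000] v=[0.4000 -0.4000 0.0000]
Step 2: x=[6.2208 12.7792 18.9936] v=[0.7040 -0.7040 -0.0320]
Step 3: x=[6.3886 12.6109 18.9700] v=[0.8390 -0.8416 -0.1178]
Step 4: x=[6.5431 12.4535 18.9177] v=[0.7725 -0.7869 -0.2614]
Step 5: x=[6.6470 12.3404 18.8283] v=[0.5194 -0.5654 -0.4471]
Step 6: x=[6.6746 12.2909 18.6998] v=[0.1380 -0.2476 -0.6423]
Step 7: x=[6.6175 12.3048 18.5386] v=[-0.2853 0.0694 -0.8059]
Step 8: x=[6.4860 12.3624 18.3587] v=[-0.6574 0.2880 -0.8994]

Answer: 6.4860 12.3624 18.3587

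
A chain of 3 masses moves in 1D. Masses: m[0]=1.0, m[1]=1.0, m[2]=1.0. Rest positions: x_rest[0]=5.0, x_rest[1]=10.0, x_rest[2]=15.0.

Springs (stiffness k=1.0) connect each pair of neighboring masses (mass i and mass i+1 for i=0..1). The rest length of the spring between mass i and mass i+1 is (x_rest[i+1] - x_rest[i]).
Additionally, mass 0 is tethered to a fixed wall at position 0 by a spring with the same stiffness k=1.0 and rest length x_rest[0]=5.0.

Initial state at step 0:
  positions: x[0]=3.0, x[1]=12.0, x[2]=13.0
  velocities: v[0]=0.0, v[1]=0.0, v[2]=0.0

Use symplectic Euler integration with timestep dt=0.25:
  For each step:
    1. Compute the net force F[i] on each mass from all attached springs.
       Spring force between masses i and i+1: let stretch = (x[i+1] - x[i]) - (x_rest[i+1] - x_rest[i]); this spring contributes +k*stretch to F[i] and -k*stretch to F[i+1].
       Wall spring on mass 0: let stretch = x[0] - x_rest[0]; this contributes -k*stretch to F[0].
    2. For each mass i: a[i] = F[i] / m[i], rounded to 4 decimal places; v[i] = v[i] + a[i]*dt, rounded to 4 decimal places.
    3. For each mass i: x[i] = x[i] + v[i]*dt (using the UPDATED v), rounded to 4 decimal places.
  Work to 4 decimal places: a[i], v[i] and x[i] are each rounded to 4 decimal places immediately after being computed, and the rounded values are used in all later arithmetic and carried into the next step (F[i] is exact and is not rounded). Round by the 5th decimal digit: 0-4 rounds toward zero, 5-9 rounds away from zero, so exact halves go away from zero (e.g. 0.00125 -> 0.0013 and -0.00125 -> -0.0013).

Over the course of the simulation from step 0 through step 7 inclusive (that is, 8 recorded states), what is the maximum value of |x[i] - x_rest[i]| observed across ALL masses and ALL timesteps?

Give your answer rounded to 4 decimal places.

Step 0: x=[3.0000 12.0000 13.0000] v=[0.0000 0.0000 0.0000]
Step 1: x=[3.3750 11.5000 13.2500] v=[1.5000 -2.0000 1.0000]
Step 2: x=[4.0469 10.6016 13.7031] v=[2.6875 -3.5938 1.8125]
Step 3: x=[4.8755 9.4873 14.2749] v=[3.3145 -4.4571 2.2871]
Step 4: x=[5.6877 8.3840 14.8600] v=[3.2486 -4.4132 2.3402]
Step 5: x=[6.3129 7.5169 15.3528] v=[2.5008 -3.4683 1.9712]
Step 6: x=[6.6188 7.0643 15.6684] v=[1.2236 -1.8103 1.2622]
Step 7: x=[6.5389 7.1217 15.7587] v=[-0.3197 0.2294 0.3612]
Max displacement = 2.9357

Answer: 2.9357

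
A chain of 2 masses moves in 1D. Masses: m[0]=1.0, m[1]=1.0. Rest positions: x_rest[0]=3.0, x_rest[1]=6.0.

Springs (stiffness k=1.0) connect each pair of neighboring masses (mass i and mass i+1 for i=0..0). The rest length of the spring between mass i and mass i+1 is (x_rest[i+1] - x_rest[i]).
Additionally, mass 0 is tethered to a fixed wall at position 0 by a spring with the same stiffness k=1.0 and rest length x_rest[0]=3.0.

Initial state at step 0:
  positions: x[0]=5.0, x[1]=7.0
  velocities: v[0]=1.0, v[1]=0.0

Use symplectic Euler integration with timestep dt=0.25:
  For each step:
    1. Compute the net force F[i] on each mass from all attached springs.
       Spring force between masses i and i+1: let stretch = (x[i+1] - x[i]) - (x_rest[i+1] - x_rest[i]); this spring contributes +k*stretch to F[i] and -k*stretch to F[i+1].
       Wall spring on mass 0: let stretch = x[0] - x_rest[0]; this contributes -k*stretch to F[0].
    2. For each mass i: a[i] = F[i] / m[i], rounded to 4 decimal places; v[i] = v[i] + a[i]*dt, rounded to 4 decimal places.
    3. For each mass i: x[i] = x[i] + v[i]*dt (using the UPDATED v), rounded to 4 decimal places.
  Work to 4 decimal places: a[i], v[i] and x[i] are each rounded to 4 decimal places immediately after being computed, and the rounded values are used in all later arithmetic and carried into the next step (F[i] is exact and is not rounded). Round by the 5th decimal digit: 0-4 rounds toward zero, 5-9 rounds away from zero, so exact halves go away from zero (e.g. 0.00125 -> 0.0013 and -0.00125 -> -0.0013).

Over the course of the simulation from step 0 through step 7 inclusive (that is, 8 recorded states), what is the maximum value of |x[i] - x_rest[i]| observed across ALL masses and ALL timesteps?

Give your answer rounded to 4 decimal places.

Step 0: x=[5.0000 7.0000] v=[1.0000 0.0000]
Step 1: x=[5.0625 7.0625] v=[0.2500 0.2500]
Step 2: x=[4.9336 7.1875] v=[-0.5156 0.5000]
Step 3: x=[4.6372 7.3591] v=[-1.1855 0.6865]
Step 4: x=[4.2211 7.5481] v=[-1.6643 0.7560]
Step 5: x=[3.7492 7.7167] v=[-1.8878 0.6743]
Step 6: x=[3.2909 7.8248] v=[-1.8332 0.4324]
Step 7: x=[2.9103 7.8370] v=[-1.5225 0.0489]
Max displacement = 2.0625

Answer: 2.0625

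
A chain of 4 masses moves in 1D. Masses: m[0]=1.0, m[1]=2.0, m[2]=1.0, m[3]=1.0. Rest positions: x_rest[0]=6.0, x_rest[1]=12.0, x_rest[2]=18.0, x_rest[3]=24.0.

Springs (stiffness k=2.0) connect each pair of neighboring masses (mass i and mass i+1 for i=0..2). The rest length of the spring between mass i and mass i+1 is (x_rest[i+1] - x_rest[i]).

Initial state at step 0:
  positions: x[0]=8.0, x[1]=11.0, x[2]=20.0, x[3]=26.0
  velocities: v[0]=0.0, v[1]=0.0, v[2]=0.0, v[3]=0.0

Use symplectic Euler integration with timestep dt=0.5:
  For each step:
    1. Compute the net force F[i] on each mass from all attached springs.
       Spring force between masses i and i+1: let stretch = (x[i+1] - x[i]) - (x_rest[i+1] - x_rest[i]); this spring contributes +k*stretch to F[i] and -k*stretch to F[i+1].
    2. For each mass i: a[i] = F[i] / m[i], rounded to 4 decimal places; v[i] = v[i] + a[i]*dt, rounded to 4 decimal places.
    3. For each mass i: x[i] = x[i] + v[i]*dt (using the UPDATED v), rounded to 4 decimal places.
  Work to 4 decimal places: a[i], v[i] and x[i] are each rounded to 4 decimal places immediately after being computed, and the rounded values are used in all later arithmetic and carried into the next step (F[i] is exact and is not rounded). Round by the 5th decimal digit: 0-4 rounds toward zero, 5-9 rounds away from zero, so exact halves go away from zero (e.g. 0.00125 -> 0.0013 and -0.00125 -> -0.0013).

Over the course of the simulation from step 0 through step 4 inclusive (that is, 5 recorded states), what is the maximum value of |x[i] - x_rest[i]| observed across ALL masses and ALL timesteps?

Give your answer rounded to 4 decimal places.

Step 0: x=[8.0000 11.0000 20.0000 26.0000] v=[0.0000 0.0000 0.0000 0.0000]
Step 1: x=[6.5000 12.5000 18.5000 26.0000] v=[-3.0000 3.0000 -3.0000 0.0000]
Step 2: x=[5.0000 14.0000 17.7500 25.2500] v=[-3.0000 3.0000 -1.5000 -1.5000]
Step 3: x=[5.0000 14.1875 18.8750 23.7500] v=[0.0000 0.3750 2.2500 -3.0000]
Step 4: x=[6.5938 13.2500 20.0938 22.8125] v=[3.1875 -1.8750 2.4375 -1.8750]
Max displacement = 2.1875

Answer: 2.1875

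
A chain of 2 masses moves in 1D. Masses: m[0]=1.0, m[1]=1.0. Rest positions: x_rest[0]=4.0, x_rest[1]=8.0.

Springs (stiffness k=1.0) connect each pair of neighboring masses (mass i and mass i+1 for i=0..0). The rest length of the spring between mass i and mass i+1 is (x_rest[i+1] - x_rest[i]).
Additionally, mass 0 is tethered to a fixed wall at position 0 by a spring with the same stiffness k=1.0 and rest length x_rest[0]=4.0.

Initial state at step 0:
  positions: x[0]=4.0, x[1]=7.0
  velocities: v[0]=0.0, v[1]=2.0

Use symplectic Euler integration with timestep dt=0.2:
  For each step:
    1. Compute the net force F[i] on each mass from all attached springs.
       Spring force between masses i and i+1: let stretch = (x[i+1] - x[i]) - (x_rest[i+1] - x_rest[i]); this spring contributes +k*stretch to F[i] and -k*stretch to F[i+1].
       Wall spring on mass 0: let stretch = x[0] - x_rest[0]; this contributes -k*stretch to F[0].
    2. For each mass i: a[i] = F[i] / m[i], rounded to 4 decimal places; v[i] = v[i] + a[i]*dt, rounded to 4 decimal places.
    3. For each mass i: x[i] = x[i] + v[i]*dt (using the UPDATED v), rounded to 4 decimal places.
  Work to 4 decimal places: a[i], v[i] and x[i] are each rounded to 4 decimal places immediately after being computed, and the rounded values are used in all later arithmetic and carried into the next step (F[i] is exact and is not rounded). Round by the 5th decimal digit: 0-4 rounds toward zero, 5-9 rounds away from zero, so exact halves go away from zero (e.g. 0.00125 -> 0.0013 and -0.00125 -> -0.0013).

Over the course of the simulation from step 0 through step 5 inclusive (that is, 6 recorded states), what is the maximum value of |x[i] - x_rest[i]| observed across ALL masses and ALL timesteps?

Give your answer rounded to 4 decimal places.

Answer: 1.2026

Derivation:
Step 0: x=[4.0000 7.0000] v=[0.0000 2.0000]
Step 1: x=[3.9600 7.4400] v=[-0.2000 2.2000]
Step 2: x=[3.9008 7.9008] v=[-0.2960 2.3040]
Step 3: x=[3.8456 8.3616] v=[-0.2762 2.3040]
Step 4: x=[3.8172 8.8018] v=[-0.1421 2.2008]
Step 5: x=[3.8355 9.2026] v=[0.0914 2.0039]
Max displacement = 1.2026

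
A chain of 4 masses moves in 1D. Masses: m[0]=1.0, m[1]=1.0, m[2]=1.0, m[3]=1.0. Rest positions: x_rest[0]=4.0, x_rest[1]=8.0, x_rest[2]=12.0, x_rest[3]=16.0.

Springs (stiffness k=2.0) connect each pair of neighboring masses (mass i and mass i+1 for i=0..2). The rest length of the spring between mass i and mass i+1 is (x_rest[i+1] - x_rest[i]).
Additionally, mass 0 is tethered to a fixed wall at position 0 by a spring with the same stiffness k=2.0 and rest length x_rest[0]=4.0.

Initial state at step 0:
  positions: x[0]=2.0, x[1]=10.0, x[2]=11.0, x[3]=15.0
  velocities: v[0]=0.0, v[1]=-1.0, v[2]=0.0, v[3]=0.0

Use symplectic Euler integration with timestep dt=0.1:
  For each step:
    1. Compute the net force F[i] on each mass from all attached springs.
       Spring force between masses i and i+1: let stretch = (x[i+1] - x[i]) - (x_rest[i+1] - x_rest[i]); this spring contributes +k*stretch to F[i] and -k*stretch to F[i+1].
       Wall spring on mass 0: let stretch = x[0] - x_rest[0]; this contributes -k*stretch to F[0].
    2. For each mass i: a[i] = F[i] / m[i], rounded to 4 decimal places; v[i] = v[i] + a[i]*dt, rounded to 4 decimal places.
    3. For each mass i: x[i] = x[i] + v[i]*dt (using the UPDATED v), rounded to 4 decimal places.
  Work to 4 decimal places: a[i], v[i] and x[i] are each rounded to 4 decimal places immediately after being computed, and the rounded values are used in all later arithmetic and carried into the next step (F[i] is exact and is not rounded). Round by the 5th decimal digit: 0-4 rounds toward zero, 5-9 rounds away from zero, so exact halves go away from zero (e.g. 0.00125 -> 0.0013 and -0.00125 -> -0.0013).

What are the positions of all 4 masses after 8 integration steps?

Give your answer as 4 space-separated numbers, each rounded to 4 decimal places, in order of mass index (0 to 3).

Step 0: x=[2.0000 10.0000 11.0000 15.0000] v=[0.0000 -1.0000 0.0000 0.0000]
Step 1: x=[2.1200 9.7600 11.0600 15.0000] v=[1.2000 -2.4000 0.6000 0.0000]
Step 2: x=[2.3504 9.3932 11.1728 15.0012] v=[2.3040 -3.6680 1.1280 0.0120]
Step 3: x=[2.6747 8.9211 11.3266 15.0058] v=[3.2425 -4.7206 1.5378 0.0463]
Step 4: x=[3.0704 8.3722 11.5059 15.0169] v=[3.9568 -5.4888 1.7925 0.1105]
Step 5: x=[3.5107 7.7800 11.6927 15.0377] v=[4.4031 -5.9224 1.8680 0.2083]
Step 6: x=[3.9662 7.1806 11.8682 15.0716] v=[4.5548 -5.9937 1.7545 0.3393]
Step 7: x=[4.4066 6.6107 12.0140 15.1215] v=[4.4044 -5.6991 1.4577 0.4986]
Step 8: x=[4.8030 6.1048 12.1139 15.1892] v=[3.9639 -5.0593 0.9985 0.6771]

Answer: 4.8030 6.1048 12.1139 15.1892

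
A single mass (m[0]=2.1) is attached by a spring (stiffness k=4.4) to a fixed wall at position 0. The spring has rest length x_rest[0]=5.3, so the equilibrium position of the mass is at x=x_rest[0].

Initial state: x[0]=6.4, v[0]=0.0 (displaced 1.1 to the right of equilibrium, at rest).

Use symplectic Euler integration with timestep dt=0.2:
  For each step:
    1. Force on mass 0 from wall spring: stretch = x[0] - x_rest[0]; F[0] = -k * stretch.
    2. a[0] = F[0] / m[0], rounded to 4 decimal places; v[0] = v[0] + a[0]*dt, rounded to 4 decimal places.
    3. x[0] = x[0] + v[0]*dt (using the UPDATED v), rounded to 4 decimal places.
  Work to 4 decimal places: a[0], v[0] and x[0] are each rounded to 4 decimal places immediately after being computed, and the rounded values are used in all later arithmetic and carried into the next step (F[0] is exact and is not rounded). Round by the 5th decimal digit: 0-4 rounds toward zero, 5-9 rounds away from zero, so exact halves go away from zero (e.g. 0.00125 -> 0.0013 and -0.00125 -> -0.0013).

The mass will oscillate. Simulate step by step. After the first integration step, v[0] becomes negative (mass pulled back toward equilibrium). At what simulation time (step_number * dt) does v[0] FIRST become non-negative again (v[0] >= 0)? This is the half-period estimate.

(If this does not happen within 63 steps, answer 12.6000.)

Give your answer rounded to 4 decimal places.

Answer: 2.2000

Derivation:
Step 0: x=[6.4000] v=[0.0000]
Step 1: x=[6.3078] v=[-0.4610]
Step 2: x=[6.1311] v=[-0.8833]
Step 3: x=[5.8848] v=[-1.2316]
Step 4: x=[5.5895] v=[-1.4767]
Step 5: x=[5.2699] v=[-1.5980]
Step 6: x=[4.9528] v=[-1.5854]
Step 7: x=[4.6648] v=[-1.4399]
Step 8: x=[4.4301] v=[-1.1737]
Step 9: x=[4.2683] v=[-0.8092]
Step 10: x=[4.1929] v=[-0.3769]
Step 11: x=[4.2103] v=[0.0870]
First v>=0 after going negative at step 11, time=2.2000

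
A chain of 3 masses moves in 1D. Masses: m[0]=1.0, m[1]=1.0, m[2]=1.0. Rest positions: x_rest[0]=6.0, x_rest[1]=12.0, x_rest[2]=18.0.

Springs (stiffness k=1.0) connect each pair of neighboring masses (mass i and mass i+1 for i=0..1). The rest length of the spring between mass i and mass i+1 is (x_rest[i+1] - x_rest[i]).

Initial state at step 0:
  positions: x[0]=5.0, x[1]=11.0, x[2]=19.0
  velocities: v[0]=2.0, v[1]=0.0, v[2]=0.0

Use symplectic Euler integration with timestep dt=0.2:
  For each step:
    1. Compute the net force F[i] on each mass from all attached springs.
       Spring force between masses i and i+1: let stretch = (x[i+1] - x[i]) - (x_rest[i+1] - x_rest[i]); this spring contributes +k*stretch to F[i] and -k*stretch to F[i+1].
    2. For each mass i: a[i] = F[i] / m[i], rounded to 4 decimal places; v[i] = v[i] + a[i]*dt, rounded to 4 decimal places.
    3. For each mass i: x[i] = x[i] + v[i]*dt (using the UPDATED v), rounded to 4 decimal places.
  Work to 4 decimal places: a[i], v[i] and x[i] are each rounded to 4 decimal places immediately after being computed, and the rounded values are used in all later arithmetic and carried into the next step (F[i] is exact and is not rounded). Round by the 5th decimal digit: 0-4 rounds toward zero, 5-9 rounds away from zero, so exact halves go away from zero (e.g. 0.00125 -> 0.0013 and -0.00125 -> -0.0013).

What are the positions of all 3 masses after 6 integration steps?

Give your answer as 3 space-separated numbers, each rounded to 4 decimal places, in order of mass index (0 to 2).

Answer: 7.0912 12.5592 17.7496

Derivation:
Step 0: x=[5.0000 11.0000 19.0000] v=[2.0000 0.0000 0.0000]
Step 1: x=[5.4000 11.0800 18.9200] v=[2.0000 0.4000 -0.4000]
Step 2: x=[5.7872 11.2464 18.7664] v=[1.9360 0.8320 -0.7680]
Step 3: x=[6.1528 11.4952 18.5520] v=[1.8278 1.2442 -1.0720]
Step 4: x=[6.4921 11.8126 18.2953] v=[1.6963 1.5871 -1.2834]
Step 5: x=[6.8042 12.1765 18.0193] v=[1.5604 1.8195 -1.3799]
Step 6: x=[7.0912 12.5592 17.7496] v=[1.4349 1.9136 -1.3485]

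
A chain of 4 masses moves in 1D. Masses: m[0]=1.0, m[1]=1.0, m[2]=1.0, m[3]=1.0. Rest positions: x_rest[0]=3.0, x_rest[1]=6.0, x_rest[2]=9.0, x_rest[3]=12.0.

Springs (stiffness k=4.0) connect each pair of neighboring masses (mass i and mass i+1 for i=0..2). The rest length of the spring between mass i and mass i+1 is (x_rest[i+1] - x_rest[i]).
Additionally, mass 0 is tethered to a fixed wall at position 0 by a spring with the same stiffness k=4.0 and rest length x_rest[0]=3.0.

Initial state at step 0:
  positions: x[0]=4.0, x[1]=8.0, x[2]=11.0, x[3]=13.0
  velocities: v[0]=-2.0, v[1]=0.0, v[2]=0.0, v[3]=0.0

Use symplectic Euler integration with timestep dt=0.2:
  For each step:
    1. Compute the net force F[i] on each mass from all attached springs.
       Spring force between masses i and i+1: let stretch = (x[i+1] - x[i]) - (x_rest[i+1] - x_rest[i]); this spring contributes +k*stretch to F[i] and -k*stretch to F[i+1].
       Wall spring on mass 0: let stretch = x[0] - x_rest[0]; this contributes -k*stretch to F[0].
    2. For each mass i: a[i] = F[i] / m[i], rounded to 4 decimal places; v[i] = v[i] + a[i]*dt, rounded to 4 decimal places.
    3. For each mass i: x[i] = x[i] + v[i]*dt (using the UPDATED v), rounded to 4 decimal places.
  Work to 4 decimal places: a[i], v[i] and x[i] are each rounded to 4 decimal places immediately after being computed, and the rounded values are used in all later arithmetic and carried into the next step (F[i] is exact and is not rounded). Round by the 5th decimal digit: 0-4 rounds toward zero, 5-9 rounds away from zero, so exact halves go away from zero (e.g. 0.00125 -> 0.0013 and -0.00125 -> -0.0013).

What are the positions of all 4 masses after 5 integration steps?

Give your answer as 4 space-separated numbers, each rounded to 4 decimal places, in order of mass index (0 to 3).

Answer: 3.0656 5.7912 9.7482 14.0047

Derivation:
Step 0: x=[4.0000 8.0000 11.0000 13.0000] v=[-2.0000 0.0000 0.0000 0.0000]
Step 1: x=[3.6000 7.8400 10.8400 13.1600] v=[-2.0000 -0.8000 -0.8000 0.8000]
Step 2: x=[3.3024 7.4816 10.5712 13.4288] v=[-1.4880 -1.7920 -1.3440 1.3440]
Step 3: x=[3.1451 6.9489 10.2653 13.7204] v=[-0.7866 -2.6637 -1.5296 1.4579]
Step 4: x=[3.0932 6.3382 9.9816 13.9392] v=[-0.2596 -3.0536 -1.4186 1.0938]
Step 5: x=[3.0656 5.7912 9.7482 14.0047] v=[-0.1382 -2.7349 -1.1672 0.3277]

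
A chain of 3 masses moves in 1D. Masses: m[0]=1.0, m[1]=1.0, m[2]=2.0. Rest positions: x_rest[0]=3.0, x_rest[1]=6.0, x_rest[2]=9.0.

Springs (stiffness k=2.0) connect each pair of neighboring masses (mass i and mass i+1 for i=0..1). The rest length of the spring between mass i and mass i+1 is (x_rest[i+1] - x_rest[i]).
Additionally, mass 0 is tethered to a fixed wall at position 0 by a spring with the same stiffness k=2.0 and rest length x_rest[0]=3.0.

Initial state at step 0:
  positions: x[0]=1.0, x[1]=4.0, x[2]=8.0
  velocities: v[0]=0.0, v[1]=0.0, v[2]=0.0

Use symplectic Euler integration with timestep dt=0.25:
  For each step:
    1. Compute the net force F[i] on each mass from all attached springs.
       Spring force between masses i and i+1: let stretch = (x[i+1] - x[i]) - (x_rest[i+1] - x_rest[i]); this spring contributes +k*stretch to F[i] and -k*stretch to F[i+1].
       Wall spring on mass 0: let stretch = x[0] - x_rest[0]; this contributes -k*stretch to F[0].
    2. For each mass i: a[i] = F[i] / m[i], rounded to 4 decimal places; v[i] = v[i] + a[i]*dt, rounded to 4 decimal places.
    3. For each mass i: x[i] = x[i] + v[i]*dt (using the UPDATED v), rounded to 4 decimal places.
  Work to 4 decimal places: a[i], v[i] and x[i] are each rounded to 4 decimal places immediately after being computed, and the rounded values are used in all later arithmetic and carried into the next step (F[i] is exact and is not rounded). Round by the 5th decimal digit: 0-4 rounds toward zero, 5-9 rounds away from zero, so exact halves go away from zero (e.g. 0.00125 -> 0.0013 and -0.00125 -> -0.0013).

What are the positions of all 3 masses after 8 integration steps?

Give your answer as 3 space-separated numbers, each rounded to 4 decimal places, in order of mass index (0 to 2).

Step 0: x=[1.0000 4.0000 8.0000] v=[0.0000 0.0000 0.0000]
Step 1: x=[1.2500 4.1250 7.9375] v=[1.0000 0.5000 -0.2500]
Step 2: x=[1.7031 4.3672 7.8242] v=[1.8125 0.9688 -0.4531]
Step 3: x=[2.2764 4.7085 7.6824] v=[2.2930 1.3653 -0.5674]
Step 4: x=[2.8691 5.1176 7.5422] v=[2.3709 1.6362 -0.5609]
Step 5: x=[3.3843 5.5487 7.4379] v=[2.0606 1.7243 -0.4171]
Step 6: x=[3.7470 5.9454 7.4031] v=[1.4507 1.5867 -0.1394]
Step 7: x=[3.9161 6.2495 7.4647] v=[0.6764 1.2164 0.2462]
Step 8: x=[3.8874 6.4138 7.6378] v=[-0.1150 0.6573 0.6924]

Answer: 3.8874 6.4138 7.6378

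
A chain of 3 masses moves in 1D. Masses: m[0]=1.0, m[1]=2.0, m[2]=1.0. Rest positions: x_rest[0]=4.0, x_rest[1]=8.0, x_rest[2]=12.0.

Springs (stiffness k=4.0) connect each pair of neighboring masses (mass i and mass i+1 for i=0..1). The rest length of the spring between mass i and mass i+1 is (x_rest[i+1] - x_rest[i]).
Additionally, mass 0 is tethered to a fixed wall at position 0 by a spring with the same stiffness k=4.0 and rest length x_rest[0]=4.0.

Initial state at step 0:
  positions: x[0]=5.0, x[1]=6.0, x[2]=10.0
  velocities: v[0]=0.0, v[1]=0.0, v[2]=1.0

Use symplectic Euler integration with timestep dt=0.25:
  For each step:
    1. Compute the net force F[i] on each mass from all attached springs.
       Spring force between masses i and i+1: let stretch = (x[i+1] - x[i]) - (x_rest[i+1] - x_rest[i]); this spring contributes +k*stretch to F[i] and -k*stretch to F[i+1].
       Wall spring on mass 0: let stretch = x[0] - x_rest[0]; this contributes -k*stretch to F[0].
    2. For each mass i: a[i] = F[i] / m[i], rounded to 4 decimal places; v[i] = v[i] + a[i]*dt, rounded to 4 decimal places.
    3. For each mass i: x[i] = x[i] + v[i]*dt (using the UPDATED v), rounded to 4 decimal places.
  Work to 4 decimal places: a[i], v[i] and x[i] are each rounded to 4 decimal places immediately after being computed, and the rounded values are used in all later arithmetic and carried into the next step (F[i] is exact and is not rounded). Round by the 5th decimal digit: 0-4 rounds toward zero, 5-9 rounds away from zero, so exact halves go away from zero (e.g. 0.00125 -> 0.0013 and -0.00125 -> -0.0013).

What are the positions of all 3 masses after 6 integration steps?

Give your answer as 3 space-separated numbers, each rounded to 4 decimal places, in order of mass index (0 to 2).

Step 0: x=[5.0000 6.0000 10.0000] v=[0.0000 0.0000 1.0000]
Step 1: x=[4.0000 6.3750 10.2500] v=[-4.0000 1.5000 1.0000]
Step 2: x=[2.5938 6.9375 10.5313] v=[-5.6250 2.2500 1.1250]
Step 3: x=[1.6250 7.4063 10.9141] v=[-3.8751 1.8751 1.5312]
Step 4: x=[1.6953 7.5909 11.4200] v=[0.2812 0.7384 2.0234]
Step 5: x=[2.8157 7.5172 11.9686] v=[4.4815 -0.2949 2.1943]
Step 6: x=[4.4075 7.4122 12.4043] v=[6.3673 -0.4200 1.7429]

Answer: 4.4075 7.4122 12.4043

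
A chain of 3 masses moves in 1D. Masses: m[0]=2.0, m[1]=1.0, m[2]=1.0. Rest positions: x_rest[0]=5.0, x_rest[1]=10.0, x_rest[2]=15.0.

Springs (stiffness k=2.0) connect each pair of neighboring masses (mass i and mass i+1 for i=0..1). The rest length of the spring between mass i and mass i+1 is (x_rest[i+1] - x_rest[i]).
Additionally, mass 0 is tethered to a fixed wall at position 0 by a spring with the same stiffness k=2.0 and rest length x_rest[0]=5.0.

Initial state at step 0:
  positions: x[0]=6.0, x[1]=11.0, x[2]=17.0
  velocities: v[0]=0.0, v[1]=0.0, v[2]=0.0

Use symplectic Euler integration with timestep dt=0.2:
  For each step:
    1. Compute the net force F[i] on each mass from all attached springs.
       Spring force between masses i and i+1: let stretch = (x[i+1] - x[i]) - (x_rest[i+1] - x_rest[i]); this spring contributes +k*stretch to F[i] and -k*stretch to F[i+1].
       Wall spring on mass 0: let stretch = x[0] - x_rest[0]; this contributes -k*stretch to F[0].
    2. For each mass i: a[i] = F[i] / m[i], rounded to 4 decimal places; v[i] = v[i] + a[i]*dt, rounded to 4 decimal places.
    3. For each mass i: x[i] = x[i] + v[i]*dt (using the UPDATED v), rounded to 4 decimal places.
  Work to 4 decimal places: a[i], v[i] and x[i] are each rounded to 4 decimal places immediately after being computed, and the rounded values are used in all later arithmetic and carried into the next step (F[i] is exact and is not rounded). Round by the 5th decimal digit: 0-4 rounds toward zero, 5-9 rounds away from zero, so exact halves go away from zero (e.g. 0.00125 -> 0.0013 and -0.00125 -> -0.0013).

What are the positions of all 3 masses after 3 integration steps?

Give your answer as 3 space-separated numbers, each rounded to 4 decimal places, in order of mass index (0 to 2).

Answer: 5.7906 11.3731 16.5812

Derivation:
Step 0: x=[6.0000 11.0000 17.0000] v=[0.0000 0.0000 0.0000]
Step 1: x=[5.9600 11.0800 16.9200] v=[-0.2000 0.4000 -0.4000]
Step 2: x=[5.8864 11.2176 16.7728] v=[-0.3680 0.6880 -0.7360]
Step 3: x=[5.7906 11.3731 16.5812] v=[-0.4790 0.7776 -0.9581]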